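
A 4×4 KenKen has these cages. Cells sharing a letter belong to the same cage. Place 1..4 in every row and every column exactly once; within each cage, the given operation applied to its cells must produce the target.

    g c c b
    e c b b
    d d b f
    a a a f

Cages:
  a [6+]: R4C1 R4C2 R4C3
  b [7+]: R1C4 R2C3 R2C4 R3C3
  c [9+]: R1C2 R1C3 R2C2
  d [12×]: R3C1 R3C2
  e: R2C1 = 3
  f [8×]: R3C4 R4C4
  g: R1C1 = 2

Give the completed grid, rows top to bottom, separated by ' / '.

Cage g is given, leaving R1C1 = 2.
Cage e is a single given cell, which forces R2C1 = 3.
3 is placed in column 1; hence R3C1 = 4.
Row 3 now contains 4; hence R3C2 = 3.
Row 3 now contains 4, which forces R3C4 = 2.
3 is placed in column 1; hence R4C1 = 1.
Row 4 now contains 1, leaving R4C2 = 2.
Row 4 now contains 2, which forces R4C3 = 3.
2 is placed in column 4, so R4C4 = 4.
The 3 cells of cage c must have sum 9, which forces R1C2 = 1.
Column 3 now contains 3, which forces R1C3 = 4.
Cage b needs sum 7, leaving R1C4 = 3.
2 is placed in column 2, leaving R2C2 = 4.
Cage b needs sum 7, which forces R2C3 = 2.
2 is placed in column 4, which forces R2C4 = 1.
2 is placed in row 3, which forces R3C3 = 1.

2 1 4 3 / 3 4 2 1 / 4 3 1 2 / 1 2 3 4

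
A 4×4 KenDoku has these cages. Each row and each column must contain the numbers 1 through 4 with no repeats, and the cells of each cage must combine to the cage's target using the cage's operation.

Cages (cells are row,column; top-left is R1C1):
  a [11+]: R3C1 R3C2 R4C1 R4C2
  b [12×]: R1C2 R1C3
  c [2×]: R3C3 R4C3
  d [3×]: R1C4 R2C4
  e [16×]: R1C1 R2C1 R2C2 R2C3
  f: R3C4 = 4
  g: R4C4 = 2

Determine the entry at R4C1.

4

Cage e needs product 16, so R1C1 = 2.
F is a freebie; hence R3C4 = 4.
Cage g is a single given cell; hence R4C4 = 2.
Cage c needs two cells with product 2, leaving R3C3 = 2.
Row 4 already has 2, leaving R4C3 = 1.
Cage e has product 16, leaving R2C1 = 1.
The 4 cells of cage e must have product 16, which forces R2C2 = 2.
1 is placed in column 3, which forces R2C3 = 4.
1 is placed in row 2, so R2C4 = 3.
Column 1 already has 1; hence R3C1 = 3.
3 is placed in row 3, leaving R3C2 = 1.
Column 1 now contains 3, so R4C1 = 4.
Row 4 already has 4; hence R4C2 = 3.
3 is placed in column 2, which forces R1C2 = 4.
Column 3 already has 4, leaving R1C3 = 3.
3 is placed in column 4, which forces R1C4 = 1.
The full grid is 2 4 3 1 / 1 2 4 3 / 3 1 2 4 / 4 3 1 2.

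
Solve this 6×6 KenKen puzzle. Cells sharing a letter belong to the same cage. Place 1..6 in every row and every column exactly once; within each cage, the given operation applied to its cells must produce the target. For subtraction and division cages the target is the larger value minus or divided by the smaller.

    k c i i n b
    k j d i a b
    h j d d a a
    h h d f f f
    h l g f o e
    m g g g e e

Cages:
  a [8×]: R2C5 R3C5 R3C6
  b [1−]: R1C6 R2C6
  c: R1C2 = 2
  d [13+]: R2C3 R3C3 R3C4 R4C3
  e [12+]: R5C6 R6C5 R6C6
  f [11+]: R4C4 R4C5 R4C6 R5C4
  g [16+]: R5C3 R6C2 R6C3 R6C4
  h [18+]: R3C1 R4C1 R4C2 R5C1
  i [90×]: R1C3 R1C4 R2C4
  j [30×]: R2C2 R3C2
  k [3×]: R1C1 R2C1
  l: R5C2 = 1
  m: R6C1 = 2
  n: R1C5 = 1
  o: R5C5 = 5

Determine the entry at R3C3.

3

C is a freebie, leaving R1C2 = 2.
Cage n is a single given cell; hence R1C5 = 1.
Cage l is given, so R5C2 = 1.
O is a freebie, so R5C5 = 5.
Cage m is a single given cell; hence R6C1 = 2.
1 is placed in row 1; hence R1C1 = 3.
Cage k needs two cells with product 3, which forces R2C1 = 1.
Cage a has product 8, which forces R3C6 = 1.
Cage i needs product 90, so R2C4 = 3.
Cage h needs sum 18, which forces R4C2 = 3.
Cage f needs sum 11, which forces R4C4 = 1.
The only place for 4 in row 1 is R1C6.
Cage b needs two cells with difference 1, which forces R2C6 = 5.
Column 6 already has 5; hence R6C6 = 6.
Row 2 already has 5, which forces R2C2 = 6.
Cage j needs two cells with product 30, leaving R3C2 = 5.
6 is placed in column 6; hence R4C6 = 2.
2 is placed in column 6, so R5C6 = 3.
Column 2 now contains 5, which forces R6C2 = 4.
Row 6 now contains 4, which forces R6C4 = 5.
Row 6 now contains 4, which forces R6C5 = 3.
Cage i needs product 90; hence R1C3 = 5.
Column 4 already has 5, leaving R1C4 = 6.
Cage d has sum 13, which forces R2C3 = 2.
Row 2 now contains 2, which forces R2C5 = 4.
4 is placed in column 5, which forces R3C5 = 2.
The 4 cells of cage h must have sum 18, which forces R4C1 = 5.
4 is placed in column 5; hence R4C5 = 6.
Cage g needs sum 16, which forces R5C3 = 6.
Row 6 now contains 3; hence R6C3 = 1.
The 4 cells of cage h must have sum 18, leaving R3C1 = 6.
Cage d needs sum 13, leaving R3C3 = 3.
Row 3 already has 2, which forces R3C4 = 4.
Row 4 now contains 6, so R4C3 = 4.
Row 5 now contains 6; hence R5C1 = 4.
Cage f needs sum 11, which forces R5C4 = 2.
Completed grid: 3 2 5 6 1 4 / 1 6 2 3 4 5 / 6 5 3 4 2 1 / 5 3 4 1 6 2 / 4 1 6 2 5 3 / 2 4 1 5 3 6.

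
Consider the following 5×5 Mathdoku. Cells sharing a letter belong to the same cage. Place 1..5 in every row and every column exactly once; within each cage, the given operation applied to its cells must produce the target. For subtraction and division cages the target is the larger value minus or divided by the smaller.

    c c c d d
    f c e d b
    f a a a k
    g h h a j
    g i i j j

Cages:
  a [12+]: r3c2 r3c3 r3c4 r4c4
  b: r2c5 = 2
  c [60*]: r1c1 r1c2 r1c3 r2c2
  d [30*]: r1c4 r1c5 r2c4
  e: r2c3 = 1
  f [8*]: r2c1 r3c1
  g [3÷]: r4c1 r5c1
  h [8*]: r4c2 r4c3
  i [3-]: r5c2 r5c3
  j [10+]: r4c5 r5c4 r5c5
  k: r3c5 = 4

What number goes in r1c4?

Cage e is a single given cell, leaving r2c3 = 1.
B is a freebie, leaving r2c5 = 2.
K is a freebie, leaving r3c5 = 4.
The 3 cells of cage d must have product 30, leaving r1c4 = 2.
Row 2 already has 2; hence r2c1 = 4.
Row 3 already has 4; hence r3c1 = 2.
Column 4 now contains 2, leaving r5c4 = 4.
Column 4 now contains 4, so r4c4 = 3.
Cage d has product 30; hence r1c5 = 3.
Column 4 already has 3, which forces r2c4 = 5.
Column 4 already has 5, so r3c4 = 1.
3 is placed in row 4, leaving r4c1 = 1.
1 is placed in row 4, so r4c5 = 5.
The two cells of cage g must have quotient 3; hence r5c1 = 3.
Column 5 already has 5; hence r5c5 = 1.
Column 1 already has 1, leaving r1c1 = 5.
Cage c needs product 60, which forces r1c2 = 1.
The 4 cells of cage c must have product 60, leaving r1c3 = 4.
5 is placed in row 2, which forces r2c2 = 3.
3 is placed in column 2; hence r3c2 = 5.
Row 3 already has 5, so r3c3 = 3.
4 is placed in column 3; hence r4c3 = 2.
Column 2 now contains 5, which forces r5c2 = 2.
Column 3 now contains 2, which forces r5c3 = 5.
Row 4 now contains 2, leaving r4c2 = 4.
Completed grid: 5 1 4 2 3 / 4 3 1 5 2 / 2 5 3 1 4 / 1 4 2 3 5 / 3 2 5 4 1.

2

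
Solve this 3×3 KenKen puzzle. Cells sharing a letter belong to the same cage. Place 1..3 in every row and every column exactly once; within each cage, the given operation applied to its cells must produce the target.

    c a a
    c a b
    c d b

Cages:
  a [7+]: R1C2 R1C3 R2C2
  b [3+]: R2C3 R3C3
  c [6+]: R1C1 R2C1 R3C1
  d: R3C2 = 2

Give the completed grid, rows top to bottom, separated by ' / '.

D is a freebie, which forces R3C2 = 2.
Row 3 already has 2, leaving R3C3 = 1.
Cage a has sum 7, which forces R1C2 = 1.
Cage a has sum 7, which forces R1C3 = 3.
Column 2 already has 2; hence R2C2 = 3.
1 is placed in column 3, leaving R2C3 = 2.
Row 3 now contains 1, leaving R3C1 = 3.
Row 1 now contains 1, so R1C1 = 2.
2 is placed in row 2, leaving R2C1 = 1.

2 1 3 / 1 3 2 / 3 2 1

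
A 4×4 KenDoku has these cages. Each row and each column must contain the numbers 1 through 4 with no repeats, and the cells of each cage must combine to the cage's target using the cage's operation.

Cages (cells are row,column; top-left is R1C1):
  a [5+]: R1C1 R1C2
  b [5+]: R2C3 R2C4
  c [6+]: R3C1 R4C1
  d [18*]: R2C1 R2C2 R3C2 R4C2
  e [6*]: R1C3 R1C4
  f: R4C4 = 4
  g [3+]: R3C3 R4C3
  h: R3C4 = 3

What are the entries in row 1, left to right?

1 4 3 2

Cage d has product 18, so R2C1 = 3.
H is a freebie, which forces R3C4 = 3.
Cage f is given; hence R4C4 = 4.
The two cells of cage e must have product 6, leaving R1C3 = 3.
3 is placed in column 4, leaving R1C4 = 2.
Cage b needs two cells with sum 5, which forces R2C3 = 4.
Cage b needs two cells with sum 5, leaving R2C4 = 1.
Cage c needs two cells with sum 6, so R3C1 = 4.
Row 4 already has 4; hence R4C1 = 2.
Cage d has product 18, leaving R4C2 = 3.
Row 4 now contains 2, leaving R4C3 = 1.
4 is placed in column 1; hence R1C1 = 1.
The two cells of cage a must have sum 5, leaving R1C2 = 4.
Row 2 now contains 1, which forces R2C2 = 2.
The 4 cells of cage d must have product 18, so R3C2 = 1.
Column 3 now contains 1, which forces R3C3 = 2.
The full grid is 1 4 3 2 / 3 2 4 1 / 4 1 2 3 / 2 3 1 4.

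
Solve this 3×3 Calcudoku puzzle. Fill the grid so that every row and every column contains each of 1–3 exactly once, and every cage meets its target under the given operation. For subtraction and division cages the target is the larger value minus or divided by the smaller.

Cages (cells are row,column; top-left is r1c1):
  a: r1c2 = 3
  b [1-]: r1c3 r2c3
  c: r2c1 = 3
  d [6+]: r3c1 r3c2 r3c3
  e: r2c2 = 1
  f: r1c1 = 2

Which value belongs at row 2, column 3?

F is a freebie, leaving r1c1 = 2.
A is a freebie, so r1c2 = 3.
3 is placed in row 1; hence r1c3 = 1.
Cage c is a single given cell, so r2c1 = 3.
Cage e is given; hence r2c2 = 1.
Row 2 now contains 3, leaving r2c3 = 2.
Column 1 already has 3, which forces r3c1 = 1.
Column 2 now contains 1, leaving r3c2 = 2.
Column 3 already has 2, which forces r3c3 = 3.
The full grid is 2 3 1 / 3 1 2 / 1 2 3.

2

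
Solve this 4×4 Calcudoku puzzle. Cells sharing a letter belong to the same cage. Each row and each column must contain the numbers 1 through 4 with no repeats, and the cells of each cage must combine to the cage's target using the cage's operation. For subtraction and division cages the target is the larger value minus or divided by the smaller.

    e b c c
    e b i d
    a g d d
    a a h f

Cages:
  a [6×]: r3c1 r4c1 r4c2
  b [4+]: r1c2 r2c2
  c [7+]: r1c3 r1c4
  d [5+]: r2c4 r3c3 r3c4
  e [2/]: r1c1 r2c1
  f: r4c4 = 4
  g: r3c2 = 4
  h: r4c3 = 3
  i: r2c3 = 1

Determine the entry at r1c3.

I is a freebie; hence r2c3 = 1.
Row 2 already has 1, so r2c4 = 2.
Cage g is a single given cell, leaving r3c2 = 4.
1 is placed in column 3, so r3c3 = 2.
H is a freebie; hence r4c3 = 3.
F is a freebie, so r4c4 = 4.
Cage e's pair has quotient 2, so r1c1 = 2.
Cage b needs two cells with sum 4, which forces r1c2 = 1.
3 is placed in column 3, so r1c3 = 4.
Column 4 now contains 4, leaving r1c4 = 3.
Row 2 already has 2, which forces r2c1 = 4.
Row 2 already has 1, which forces r2c2 = 3.
Cage a has product 6; hence r3c1 = 3.
The 3 cells of cage d must have sum 5, which forces r3c4 = 1.
Column 1 now contains 2, leaving r4c1 = 1.
1 is placed in column 2; hence r4c2 = 2.
Completed grid: 2 1 4 3 / 4 3 1 2 / 3 4 2 1 / 1 2 3 4.

4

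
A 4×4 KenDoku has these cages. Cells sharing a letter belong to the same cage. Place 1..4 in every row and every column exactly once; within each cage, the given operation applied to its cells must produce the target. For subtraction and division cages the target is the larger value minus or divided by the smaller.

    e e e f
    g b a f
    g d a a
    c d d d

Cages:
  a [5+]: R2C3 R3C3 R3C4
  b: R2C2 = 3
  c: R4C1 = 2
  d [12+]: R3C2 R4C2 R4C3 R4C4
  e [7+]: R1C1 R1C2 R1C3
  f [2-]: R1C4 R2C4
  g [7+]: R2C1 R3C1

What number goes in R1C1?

1

B is a freebie, leaving R2C2 = 3.
Column 2 already has 3; hence R3C2 = 4.
Cage c is a single given cell; hence R4C1 = 2.
Row 4 already has 2, which forces R4C2 = 1.
Column 2 now contains 1, leaving R1C2 = 2.
Row 2 already has 3, leaving R2C1 = 4.
Row 3 now contains 4, which forces R3C1 = 3.
Row 3 already has 3, which forces R3C3 = 1.
Row 3 now contains 1, leaving R3C4 = 2.
4 is placed in column 1; hence R1C1 = 1.
1 is placed in column 3; hence R1C3 = 4.
The two cells of cage f must have difference 2, leaving R1C4 = 3.
1 is placed in column 3, leaving R2C3 = 2.
Column 4 now contains 2, so R2C4 = 1.
Column 3 now contains 4, so R4C3 = 3.
Column 4 now contains 3; hence R4C4 = 4.
Completed grid: 1 2 4 3 / 4 3 2 1 / 3 4 1 2 / 2 1 3 4.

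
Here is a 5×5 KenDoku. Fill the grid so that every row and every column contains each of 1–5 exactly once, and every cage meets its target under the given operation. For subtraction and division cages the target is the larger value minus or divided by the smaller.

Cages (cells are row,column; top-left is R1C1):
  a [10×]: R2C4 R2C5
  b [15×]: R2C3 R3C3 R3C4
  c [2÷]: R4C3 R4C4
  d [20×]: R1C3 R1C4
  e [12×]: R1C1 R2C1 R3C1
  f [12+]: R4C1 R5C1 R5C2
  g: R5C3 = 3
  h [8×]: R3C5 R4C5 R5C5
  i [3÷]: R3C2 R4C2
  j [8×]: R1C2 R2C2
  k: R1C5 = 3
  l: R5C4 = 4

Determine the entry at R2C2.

4

Cage k is given, which forces R1C5 = 3.
G is a freebie, leaving R5C3 = 3.
Cage l is a single given cell; hence R5C4 = 4.
Cage d needs two cells with product 20, which forces R1C3 = 4.
Column 4 now contains 4; hence R1C4 = 5.
Column 4 already has 5, which forces R2C4 = 2.
Row 2 already has 2, leaving R2C5 = 5.
The 3 cells of cage b must have product 15, so R3C4 = 3.
The 3 cells of cage f must have sum 12, which forces R4C1 = 5.
2 is placed in column 4, leaving R4C4 = 1.
The 3 cells of cage f must have sum 12, which forces R5C1 = 2.
Row 5 already has 4, which forces R5C2 = 5.
Row 5 now contains 2, leaving R5C5 = 1.
4 is placed in row 1, leaving R1C1 = 1.
4 is placed in row 1, so R1C2 = 2.
Cage e needs product 12, leaving R2C1 = 3.
Row 2 already has 2, which forces R2C2 = 4.
5 is placed in row 2, which forces R2C3 = 1.
Cage e needs product 12, so R3C1 = 4.
3 is placed in row 3; hence R3C2 = 1.
Cage b has product 15, which forces R3C3 = 5.
4 is placed in row 3, so R3C5 = 2.
1 is placed in row 4; hence R4C2 = 3.
1 is placed in row 4, which forces R4C3 = 2.
Column 5 already has 2, leaving R4C5 = 4.
Completed grid: 1 2 4 5 3 / 3 4 1 2 5 / 4 1 5 3 2 / 5 3 2 1 4 / 2 5 3 4 1.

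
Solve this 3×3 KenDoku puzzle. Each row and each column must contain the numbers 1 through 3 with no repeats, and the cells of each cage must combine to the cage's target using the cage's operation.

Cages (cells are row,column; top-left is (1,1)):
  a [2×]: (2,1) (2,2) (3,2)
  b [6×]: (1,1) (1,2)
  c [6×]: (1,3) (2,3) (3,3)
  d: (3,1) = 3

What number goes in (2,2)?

2

Cage a has product 2, leaving (2,1) = 1.
The 3 cells of cage a must have product 2, leaving (2,2) = 2.
Row 2 now contains 2, which forces (2,3) = 3.
Cage d is given, which forces (3,1) = 3.
Cage a needs product 2, leaving (3,2) = 1.
Row 3 already has 1, which forces (3,3) = 2.
3 is placed in column 1, leaving (1,1) = 2.
Column 2 already has 2; hence (1,2) = 3.
Column 3 already has 2, so (1,3) = 1.
Completed grid: 2 3 1 / 1 2 3 / 3 1 2.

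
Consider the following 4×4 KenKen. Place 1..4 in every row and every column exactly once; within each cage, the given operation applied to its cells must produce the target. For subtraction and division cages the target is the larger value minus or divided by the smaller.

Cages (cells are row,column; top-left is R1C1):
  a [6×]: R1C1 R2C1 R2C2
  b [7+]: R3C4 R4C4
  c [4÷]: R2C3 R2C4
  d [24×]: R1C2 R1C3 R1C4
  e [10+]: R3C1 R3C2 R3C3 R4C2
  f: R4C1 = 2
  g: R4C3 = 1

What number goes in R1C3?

Cage f is a single given cell, which forces R4C1 = 2.
G is a freebie, which forces R4C3 = 1.
Cage a needs product 6; hence R2C2 = 2.
Column 3 now contains 1; hence R2C3 = 4.
Cage c needs two cells with quotient 4, so R2C4 = 1.
Cage a has product 6, so R1C1 = 1.
Row 2 now contains 1, which forces R2C1 = 3.
Column 1 already has 3, which forces R3C1 = 4.
The 4 cells of cage e must have sum 10; hence R3C3 = 2.
Row 3 now contains 4; hence R3C4 = 3.
3 is placed in column 4, which forces R4C4 = 4.
Cage d needs product 24; hence R1C2 = 4.
Column 3 now contains 2, leaving R1C3 = 3.
Column 4 now contains 4, which forces R1C4 = 2.
Row 3 now contains 3, so R3C2 = 1.
4 is placed in row 4, leaving R4C2 = 3.
Filled in: 1 4 3 2 / 3 2 4 1 / 4 1 2 3 / 2 3 1 4.

3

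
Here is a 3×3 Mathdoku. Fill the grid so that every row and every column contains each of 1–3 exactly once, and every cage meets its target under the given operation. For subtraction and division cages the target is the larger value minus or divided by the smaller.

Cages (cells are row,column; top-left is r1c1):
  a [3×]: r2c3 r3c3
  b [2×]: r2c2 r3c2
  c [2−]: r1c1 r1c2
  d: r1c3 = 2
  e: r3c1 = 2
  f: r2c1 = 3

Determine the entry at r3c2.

D is a freebie, which forces r1c3 = 2.
F is a freebie; hence r2c1 = 3.
Row 2 already has 3, leaving r2c3 = 1.
E is a freebie, leaving r3c1 = 2.
2 is placed in row 3, leaving r3c2 = 1.
Column 3 now contains 1, so r3c3 = 3.
Column 1 now contains 3, which forces r1c1 = 1.
Column 2 already has 1, leaving r1c2 = 3.
Row 2 already has 1, leaving r2c2 = 2.
Completed grid: 1 3 2 / 3 2 1 / 2 1 3.

1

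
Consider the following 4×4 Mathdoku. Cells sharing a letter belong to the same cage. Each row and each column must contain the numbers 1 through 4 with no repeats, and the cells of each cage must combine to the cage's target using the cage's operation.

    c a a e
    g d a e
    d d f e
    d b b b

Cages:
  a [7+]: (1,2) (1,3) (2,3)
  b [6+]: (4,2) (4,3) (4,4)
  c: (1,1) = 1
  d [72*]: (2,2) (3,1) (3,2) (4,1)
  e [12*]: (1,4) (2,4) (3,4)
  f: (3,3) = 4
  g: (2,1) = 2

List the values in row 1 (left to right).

C is a freebie, so (1,1) = 1.
Cage g is a single given cell, which forces (2,1) = 2.
Cage f is a single given cell, so (3,3) = 4.
The 3 cells of cage a must have sum 7; hence (1,2) = 4.
Cage a needs sum 7, so (1,3) = 2.
4 is placed in row 1, so (1,4) = 3.
Cage d needs product 72, leaving (2,2) = 3.
The 3 cells of cage a must have sum 7, leaving (2,3) = 1.
Row 2 now contains 1, which forces (2,4) = 4.
Row 3 already has 4, so (3,1) = 3.
The 4 cells of cage d must have product 72, leaving (3,2) = 2.
Column 4 already has 3, so (3,4) = 1.
Cage d has product 72, leaving (4,1) = 4.
Column 2 now contains 2, which forces (4,2) = 1.
1 is placed in column 3; hence (4,3) = 3.
Column 4 already has 1, which forces (4,4) = 2.
Filled in: 1 4 2 3 / 2 3 1 4 / 3 2 4 1 / 4 1 3 2.

1 4 2 3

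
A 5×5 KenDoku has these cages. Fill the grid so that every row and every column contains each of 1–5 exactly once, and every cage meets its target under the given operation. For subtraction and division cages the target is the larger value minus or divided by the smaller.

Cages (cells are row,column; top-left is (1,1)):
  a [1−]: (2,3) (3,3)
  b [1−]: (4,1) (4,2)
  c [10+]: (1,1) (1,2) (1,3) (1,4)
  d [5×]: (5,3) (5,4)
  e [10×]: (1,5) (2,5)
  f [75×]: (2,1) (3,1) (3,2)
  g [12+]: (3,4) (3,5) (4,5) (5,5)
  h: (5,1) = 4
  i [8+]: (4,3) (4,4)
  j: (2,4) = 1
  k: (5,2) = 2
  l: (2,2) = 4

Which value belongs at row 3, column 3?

2

The 3 cells of cage f must have product 75, which forces (2,1) = 5.
Cage l is given, which forces (2,2) = 4.
J is a freebie; hence (2,4) = 1.
Row 2 already has 5, which forces (2,5) = 2.
Cage f needs product 75, leaving (3,1) = 3.
Cage f has product 75, which forces (3,2) = 5.
H is a freebie, leaving (5,1) = 4.
Cage k is a single given cell, which forces (5,2) = 2.
Column 4 already has 1, leaving (5,4) = 5.
2 is placed in column 5, leaving (1,5) = 5.
Row 2 now contains 2, leaving (2,3) = 3.
Cage b needs two cells with difference 1, leaving (4,1) = 2.
The two cells of cage i must have sum 8, so (4,3) = 5.
Column 4 now contains 5, which forces (4,4) = 3.
Column 5 already has 5, which forces (4,5) = 4.
Row 5 now contains 5, leaving (5,3) = 1.
Row 5 already has 1, so (5,5) = 3.
Column 1 already has 2, leaving (1,1) = 1.
The 4 cells of cage c must have sum 10, which forces (1,2) = 3.
Cage g has sum 12; hence (3,4) = 4.
Column 5 now contains 4, so (3,5) = 1.
3 is placed in row 4, so (4,2) = 1.
Cage c has sum 10; hence (1,3) = 4.
Column 4 now contains 4; hence (1,4) = 2.
Row 3 already has 4, so (3,3) = 2.
Completed grid: 1 3 4 2 5 / 5 4 3 1 2 / 3 5 2 4 1 / 2 1 5 3 4 / 4 2 1 5 3.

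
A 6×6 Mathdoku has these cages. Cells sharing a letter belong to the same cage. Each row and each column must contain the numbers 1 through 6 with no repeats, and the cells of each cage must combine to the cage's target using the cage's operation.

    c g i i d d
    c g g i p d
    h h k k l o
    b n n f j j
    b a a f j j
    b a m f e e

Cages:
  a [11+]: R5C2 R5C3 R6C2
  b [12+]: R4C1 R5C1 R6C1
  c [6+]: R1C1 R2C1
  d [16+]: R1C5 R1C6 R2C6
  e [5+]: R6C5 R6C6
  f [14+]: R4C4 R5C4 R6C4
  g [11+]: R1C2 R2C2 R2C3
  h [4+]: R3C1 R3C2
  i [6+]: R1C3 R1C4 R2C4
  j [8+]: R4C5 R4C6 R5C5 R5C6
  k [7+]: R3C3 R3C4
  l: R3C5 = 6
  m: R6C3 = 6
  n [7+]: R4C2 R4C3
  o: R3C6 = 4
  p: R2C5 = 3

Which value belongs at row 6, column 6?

1

P is a freebie, which forces R2C5 = 3.
Cage l is a single given cell, which forces R3C5 = 6.
Cage o is given; hence R3C6 = 4.
M is a freebie; hence R6C3 = 6.
Column 5 now contains 6, which forces R1C5 = 5.
4 is placed in column 6, so R1C6 = 6.
The 3 cells of cage d must have sum 16, leaving R2C6 = 5.
Cage g has sum 11, so R2C2 = 6.
The only place for 4 in column 4 is R1C4.
4 is placed in row 1, leaving R1C1 = 2.
Cage i has sum 6, so R1C3 = 1.
Cage c's pair has sum 6; hence R2C1 = 4.
Row 2 already has 4, leaving R2C3 = 2.
Cage i needs sum 6, leaving R2C4 = 1.
Column 3 already has 2; hence R3C3 = 5.
Row 3 already has 5; hence R3C4 = 2.
1 is placed in row 1; hence R1C2 = 3.
Column 2 already has 3, so R3C2 = 1.
Column 2 already has 3; hence R4C2 = 4.
Row 4 already has 4, leaving R4C3 = 3.
Column 3 already has 3, which forces R5C3 = 4.
Row 3 now contains 1, leaving R3C1 = 3.
Cage j needs sum 8, which forces R4C5 = 1.
Cage j needs sum 8, which forces R4C6 = 2.
Cage j needs sum 8; hence R5C5 = 2.
Cage j needs sum 8, so R5C6 = 3.
2 is placed in column 5, which forces R6C5 = 4.
3 is placed in column 6, leaving R6C6 = 1.
The 3 cells of cage b must have sum 12; hence R4C1 = 6.
6 is placed in row 4, leaving R4C4 = 5.
Cage b needs sum 12, which forces R5C1 = 1.
Row 5 already has 2; hence R5C2 = 5.
Column 4 now contains 5; hence R5C4 = 6.
Row 6 now contains 1, so R6C1 = 5.
The 3 cells of cage a must have sum 11, which forces R6C2 = 2.
Cage f has sum 14, leaving R6C4 = 3.
The full grid is 2 3 1 4 5 6 / 4 6 2 1 3 5 / 3 1 5 2 6 4 / 6 4 3 5 1 2 / 1 5 4 6 2 3 / 5 2 6 3 4 1.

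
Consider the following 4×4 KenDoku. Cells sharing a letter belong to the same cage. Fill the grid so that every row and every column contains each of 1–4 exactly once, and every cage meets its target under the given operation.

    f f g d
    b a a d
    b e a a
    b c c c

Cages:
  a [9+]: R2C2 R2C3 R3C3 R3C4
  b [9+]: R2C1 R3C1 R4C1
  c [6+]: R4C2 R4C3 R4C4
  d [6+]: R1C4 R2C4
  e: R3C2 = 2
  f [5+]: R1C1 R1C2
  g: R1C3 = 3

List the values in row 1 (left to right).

1 4 3 2

G is a freebie, which forces R1C3 = 3.
Cage e is a single given cell, which forces R3C2 = 2.
Row 1 needs a 2, and only R1C4 is open for it.
Column 4 now contains 2, so R2C4 = 4.
Cage c has sum 6, leaving R4C3 = 2.
Cage b needs sum 9, so R2C1 = 2.
Cage a has sum 9, which forces R2C2 = 3.
2 is placed in column 3, leaving R2C3 = 1.
Cage a needs sum 9, leaving R3C3 = 4.
Cage a has sum 9; hence R3C4 = 1.
Column 2 now contains 3, leaving R4C2 = 1.
Column 4 already has 1, which forces R4C4 = 3.
Cage f needs two cells with sum 5, leaving R1C1 = 1.
Column 2 already has 1, so R1C2 = 4.
4 is placed in row 3; hence R3C1 = 3.
Row 4 now contains 3, leaving R4C1 = 4.
The full grid is 1 4 3 2 / 2 3 1 4 / 3 2 4 1 / 4 1 2 3.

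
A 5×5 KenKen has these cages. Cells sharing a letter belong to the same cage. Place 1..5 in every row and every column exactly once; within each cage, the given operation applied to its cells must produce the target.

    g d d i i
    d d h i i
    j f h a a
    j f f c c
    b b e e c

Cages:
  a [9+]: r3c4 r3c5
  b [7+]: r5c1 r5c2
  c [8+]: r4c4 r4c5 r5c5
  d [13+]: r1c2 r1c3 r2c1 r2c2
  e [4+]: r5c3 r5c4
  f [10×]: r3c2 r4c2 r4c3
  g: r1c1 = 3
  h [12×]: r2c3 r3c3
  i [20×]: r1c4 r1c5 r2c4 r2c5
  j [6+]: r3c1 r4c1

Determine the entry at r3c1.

2

Cage g is given, leaving r1c1 = 3.
In row 3, 3 can only go at r3c3, so r3c3 = 3.
3 is placed in column 3, leaving r2c3 = 4.
3 is placed in column 3; hence r5c3 = 1.
Cage e needs two cells with sum 4, leaving r5c4 = 3.
Row 2 needs a 3, and only r2c2 is open for it.
Cage d needs sum 13, which forces r1c2 = 4.
Cage d needs sum 13, leaving r1c3 = 5.
Cage d has sum 13; hence r2c1 = 1.
5 is placed in column 3; hence r4c3 = 2.
The two cells of cage j must have sum 6; hence r3c1 = 2.
The two cells of cage j must have sum 6, leaving r4c1 = 4.
Column 1 now contains 2, leaving r5c1 = 5.
5 is placed in row 5, which forces r5c2 = 2.
Row 5 now contains 2; hence r5c5 = 4.
The two cells of cage a must have sum 9, which forces r3c4 = 4.
Column 5 already has 4, which forces r3c5 = 5.
The 3 cells of cage c must have sum 8, so r4c4 = 1.
Cage c needs sum 8; hence r4c5 = 3.
Column 4 already has 1; hence r1c4 = 2.
The 4 cells of cage i must have product 20, leaving r1c5 = 1.
The 4 cells of cage i must have product 20, leaving r2c4 = 5.
Column 5 now contains 5, which forces r2c5 = 2.
5 is placed in row 3; hence r3c2 = 1.
Row 4 now contains 1, which forces r4c2 = 5.
Completed grid: 3 4 5 2 1 / 1 3 4 5 2 / 2 1 3 4 5 / 4 5 2 1 3 / 5 2 1 3 4.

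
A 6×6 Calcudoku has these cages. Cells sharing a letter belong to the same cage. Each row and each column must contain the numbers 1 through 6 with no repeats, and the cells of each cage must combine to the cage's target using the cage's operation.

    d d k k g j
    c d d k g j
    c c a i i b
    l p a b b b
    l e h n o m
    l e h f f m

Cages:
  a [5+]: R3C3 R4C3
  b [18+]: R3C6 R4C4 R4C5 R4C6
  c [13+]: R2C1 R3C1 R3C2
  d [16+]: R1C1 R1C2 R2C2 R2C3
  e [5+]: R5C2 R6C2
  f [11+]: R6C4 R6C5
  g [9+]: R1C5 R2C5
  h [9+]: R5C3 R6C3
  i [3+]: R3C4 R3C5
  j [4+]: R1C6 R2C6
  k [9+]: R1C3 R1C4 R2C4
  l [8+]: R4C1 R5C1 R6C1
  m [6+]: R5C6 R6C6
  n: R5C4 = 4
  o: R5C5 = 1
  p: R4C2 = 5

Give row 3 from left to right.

P is a freebie, leaving R4C2 = 5.
N is a freebie; hence R5C4 = 4.
Cage o is given, leaving R5C5 = 1.
The two cells of cage i must have sum 3, leaving R3C4 = 1.
Column 5 now contains 1, which forces R3C5 = 2.
Row 5 needs a 6, and only R5C3 is open for it.
The two cells of cage h must have sum 9, leaving R6C3 = 3.
3 is placed in column 3, leaving R3C3 = 4.
Cage a needs two cells with sum 5, leaving R4C3 = 1.
Cage e needs two cells with sum 5, so R5C2 = 3.
Row 6 already has 3; hence R6C2 = 2.
Column 3 now contains 1, so R1C3 = 2.
Cage k has sum 9, leaving R1C4 = 5.
Column 3 already has 2, which forces R2C3 = 5.
The 3 cells of cage k must have sum 9; hence R2C4 = 2.
Column 2 already has 3; hence R3C2 = 6.
Row 3 now contains 6, leaving R3C6 = 5.
Cage l needs sum 8; hence R4C1 = 2.
The 3 cells of cage l must have sum 8; hence R5C1 = 5.
Column 6 now contains 5, leaving R5C6 = 2.
Cage l has sum 8, leaving R6C1 = 1.
Column 4 now contains 5, leaving R6C4 = 6.
Row 6 already has 6, leaving R6C5 = 5.
Row 6 now contains 1, leaving R6C6 = 4.
Cage d has sum 16, which forces R1C1 = 6.
6 is placed in row 1, so R1C5 = 3.
3 is placed in row 1; hence R1C6 = 1.
2 is placed in row 2, leaving R2C1 = 4.
4 is placed in row 2, which forces R2C2 = 1.
3 is placed in column 5, which forces R2C5 = 6.
Column 6 already has 1; hence R2C6 = 3.
Row 3 now contains 5, leaving R3C1 = 3.
6 is placed in column 4, which forces R4C4 = 3.
The 4 cells of cage b must have sum 18, which forces R4C5 = 4.
Cage b needs sum 18, leaving R4C6 = 6.
1 is placed in row 1, so R1C2 = 4.
Completed grid: 6 4 2 5 3 1 / 4 1 5 2 6 3 / 3 6 4 1 2 5 / 2 5 1 3 4 6 / 5 3 6 4 1 2 / 1 2 3 6 5 4.

3 6 4 1 2 5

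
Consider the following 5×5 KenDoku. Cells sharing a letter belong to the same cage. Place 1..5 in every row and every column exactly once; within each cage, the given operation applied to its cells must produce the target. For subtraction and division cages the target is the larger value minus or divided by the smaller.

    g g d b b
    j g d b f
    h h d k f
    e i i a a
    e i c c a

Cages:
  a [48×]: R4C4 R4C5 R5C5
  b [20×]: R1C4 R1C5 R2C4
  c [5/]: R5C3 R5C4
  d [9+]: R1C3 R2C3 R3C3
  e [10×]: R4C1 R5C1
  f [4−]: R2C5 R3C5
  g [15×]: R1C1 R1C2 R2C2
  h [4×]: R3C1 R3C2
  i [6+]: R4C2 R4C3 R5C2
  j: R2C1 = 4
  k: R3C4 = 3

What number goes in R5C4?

Cage j is a single given cell, so R2C1 = 4.
Column 1 already has 4, so R3C1 = 1.
Row 3 now contains 1, leaving R3C2 = 4.
Cage k is a single given cell, which forces R3C4 = 3.
Row 3 now contains 1, which forces R3C5 = 5.
Cage a needs product 48, which forces R4C4 = 4.
Cage a needs product 48, which forces R4C5 = 3.
Cage a needs product 48; hence R5C5 = 4.
Cage d has sum 9, which forces R1C3 = 4.
Cage b has product 20; hence R1C4 = 5.
The 3 cells of cage b must have product 20, which forces R1C5 = 2.
Cage d needs sum 9, leaving R2C3 = 3.
Cage b needs product 20, leaving R2C4 = 2.
5 is placed in column 5, so R2C5 = 1.
Row 3 already has 5; hence R3C3 = 2.
2 is placed in column 3, leaving R4C3 = 1.
The 3 cells of cage i must have sum 6, so R5C2 = 3.
Column 3 now contains 1, so R5C3 = 5.
Column 4 now contains 5, which forces R5C4 = 1.
5 is placed in row 1; hence R1C1 = 3.
Column 2 already has 3; hence R1C2 = 1.
Row 2 now contains 1; hence R2C2 = 5.
Cage e needs two cells with product 10, leaving R4C1 = 5.
Row 4 already has 1, leaving R4C2 = 2.
Row 5 already has 5, leaving R5C1 = 2.
Completed grid: 3 1 4 5 2 / 4 5 3 2 1 / 1 4 2 3 5 / 5 2 1 4 3 / 2 3 5 1 4.

1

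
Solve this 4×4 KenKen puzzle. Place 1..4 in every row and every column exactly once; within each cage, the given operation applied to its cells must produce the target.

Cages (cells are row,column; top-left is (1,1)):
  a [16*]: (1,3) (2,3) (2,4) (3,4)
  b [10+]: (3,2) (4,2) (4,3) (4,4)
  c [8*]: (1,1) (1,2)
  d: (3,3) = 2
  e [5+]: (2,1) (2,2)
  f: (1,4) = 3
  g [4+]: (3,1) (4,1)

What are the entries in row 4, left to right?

F is a freebie; hence (1,4) = 3.
Cage d is given; hence (3,3) = 2.
Row 1 needs a 1, and only (1,3) is open for it.
Column 3 now contains 1, which forces (2,3) = 4.
Cage a has product 16, leaving (2,4) = 1.
Cage a needs product 16, leaving (3,4) = 4.
Column 3 now contains 4; hence (4,3) = 3.
Column 4 already has 4, leaving (4,4) = 2.
The two cells of cage g must have sum 4, leaving (3,1) = 3.
Cage b needs sum 10, leaving (3,2) = 1.
Row 4 already has 3, which forces (4,1) = 1.
Cage b needs sum 10; hence (4,2) = 4.
The two cells of cage c must have product 8, leaving (1,1) = 4.
Column 2 now contains 4, leaving (1,2) = 2.
3 is placed in column 1, leaving (2,1) = 2.
Cage e needs two cells with sum 5, leaving (2,2) = 3.
Filled in: 4 2 1 3 / 2 3 4 1 / 3 1 2 4 / 1 4 3 2.

1 4 3 2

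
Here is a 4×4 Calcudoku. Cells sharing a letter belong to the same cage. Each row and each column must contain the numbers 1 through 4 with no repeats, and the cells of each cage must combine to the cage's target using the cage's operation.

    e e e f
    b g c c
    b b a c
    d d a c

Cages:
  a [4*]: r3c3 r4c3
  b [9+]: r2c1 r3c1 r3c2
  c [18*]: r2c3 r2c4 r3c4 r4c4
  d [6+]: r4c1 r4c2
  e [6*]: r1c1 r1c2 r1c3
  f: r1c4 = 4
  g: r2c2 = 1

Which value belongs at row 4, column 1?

2

Cage f is given, which forces r1c4 = 4.
Cage g is given; hence r2c2 = 1.
Cage c needs product 18, so r2c3 = 3.
Row 2 already has 1, which forces r2c4 = 2.
Row 2 now contains 2, so r2c1 = 4.
4 is placed in column 1, leaving r4c1 = 2.
2 is placed in row 4; hence r4c2 = 4.
4 is placed in row 4, so r4c3 = 1.
Row 4 already has 1, which forces r4c4 = 3.
Cage e has product 6; hence r1c1 = 1.
Cage e has product 6, which forces r1c2 = 3.
Column 3 now contains 1, so r1c3 = 2.
Cage b needs sum 9; hence r3c1 = 3.
The 3 cells of cage b must have sum 9, leaving r3c2 = 2.
Column 3 now contains 1, leaving r3c3 = 4.
Column 4 now contains 3, so r3c4 = 1.
The full grid is 1 3 2 4 / 4 1 3 2 / 3 2 4 1 / 2 4 1 3.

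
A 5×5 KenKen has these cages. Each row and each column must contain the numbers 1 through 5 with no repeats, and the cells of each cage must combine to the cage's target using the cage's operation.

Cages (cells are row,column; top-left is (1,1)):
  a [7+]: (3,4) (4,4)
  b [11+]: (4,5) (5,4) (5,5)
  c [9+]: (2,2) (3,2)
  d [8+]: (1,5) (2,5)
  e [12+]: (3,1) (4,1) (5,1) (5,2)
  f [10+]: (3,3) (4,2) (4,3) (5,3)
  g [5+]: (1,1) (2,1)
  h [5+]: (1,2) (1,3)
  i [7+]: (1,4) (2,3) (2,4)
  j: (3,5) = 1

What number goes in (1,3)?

J is a freebie; hence (3,5) = 1.
In row 1, 5 can only go at (1,5), so (1,5) = 5.
Column 5 already has 5; hence (2,5) = 3.
Cage b has sum 11, which forces (5,4) = 5.
Row 2 needs a 5, and only (2,2) is open for it.
Column 2 now contains 5, so (3,2) = 4.
4 is placed in row 3; hence (3,4) = 3.
Column 4 now contains 3, leaving (4,4) = 4.
Row 4 now contains 4; hence (4,5) = 2.
Column 5 already has 2, so (5,5) = 4.
Cage i needs sum 7, leaving (2,3) = 4.
Cage f has sum 10, which forces (3,3) = 5.
Cage f has sum 10; hence (4,2) = 1.
The 4 cells of cage f must have sum 10; hence (4,3) = 3.
Cage f has sum 10, leaving (5,3) = 1.
The two cells of cage h must have sum 5, so (1,2) = 3.
Column 3 now contains 3; hence (1,3) = 2.
Row 1 already has 2, so (1,4) = 1.
Column 4 already has 1, leaving (2,4) = 2.
5 is placed in row 3, so (3,1) = 2.
Row 4 already has 3, leaving (4,1) = 5.
1 is placed in row 5; hence (5,1) = 3.
Cage e has sum 12; hence (5,2) = 2.
3 is placed in row 1, which forces (1,1) = 4.
Row 2 now contains 2, leaving (2,1) = 1.
The full grid is 4 3 2 1 5 / 1 5 4 2 3 / 2 4 5 3 1 / 5 1 3 4 2 / 3 2 1 5 4.

2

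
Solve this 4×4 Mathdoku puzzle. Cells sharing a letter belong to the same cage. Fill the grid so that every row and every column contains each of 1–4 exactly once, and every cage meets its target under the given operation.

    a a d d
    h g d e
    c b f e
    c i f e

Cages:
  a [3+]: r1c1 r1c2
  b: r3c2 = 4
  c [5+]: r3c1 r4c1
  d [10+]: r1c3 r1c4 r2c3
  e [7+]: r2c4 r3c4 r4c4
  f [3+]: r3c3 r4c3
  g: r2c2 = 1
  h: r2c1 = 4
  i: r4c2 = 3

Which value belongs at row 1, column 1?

Cage h is given, leaving r2c1 = 4.
Cage g is a single given cell; hence r2c2 = 1.
Row 2 already has 4, so r2c3 = 3.
Row 2 already has 1, leaving r2c4 = 2.
Cage b is given, which forces r3c2 = 4.
4 is placed in row 3, so r3c4 = 1.
I is a freebie; hence r4c2 = 3.
Column 4 already has 1, so r4c4 = 4.
Cage a's pair has sum 3, so r1c1 = 1.
Column 2 already has 1; hence r1c2 = 2.
Cage d needs sum 10, leaving r1c3 = 4.
Column 4 already has 4, which forces r1c4 = 3.
Cage c's pair has sum 5, which forces r3c1 = 3.
Row 3 already has 1, leaving r3c3 = 2.
The two cells of cage c must have sum 5, which forces r4c1 = 2.
The two cells of cage f must have sum 3, so r4c3 = 1.
The full grid is 1 2 4 3 / 4 1 3 2 / 3 4 2 1 / 2 3 1 4.

1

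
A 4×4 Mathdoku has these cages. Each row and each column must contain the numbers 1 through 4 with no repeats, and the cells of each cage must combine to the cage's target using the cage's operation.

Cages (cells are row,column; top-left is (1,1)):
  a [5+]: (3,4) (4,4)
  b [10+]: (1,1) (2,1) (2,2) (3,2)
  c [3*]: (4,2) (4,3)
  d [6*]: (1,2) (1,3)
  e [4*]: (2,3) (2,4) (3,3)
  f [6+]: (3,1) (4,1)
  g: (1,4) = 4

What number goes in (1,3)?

Cage g is a single given cell, which forces (1,4) = 4.
Row 1 needs a 1, and only (1,1) is open for it.
Row 3 needs a 1, and only (3,3) is open for it.
Column 3 now contains 1, leaving (2,3) = 4.
Cage e needs product 4, leaving (2,4) = 1.
Cage c's pair has product 3, which forces (4,2) = 1.
Column 3 now contains 1, which forces (4,3) = 3.
Row 4 now contains 3, leaving (4,4) = 2.
Cage d needs two cells with product 6, so (1,2) = 3.
Column 3 now contains 3, leaving (1,3) = 2.
Column 2 now contains 3; hence (2,2) = 2.
The two cells of cage f must have sum 6, leaving (3,1) = 2.
The 4 cells of cage b must have sum 10; hence (3,2) = 4.
Column 4 now contains 2; hence (3,4) = 3.
2 is placed in row 4, leaving (4,1) = 4.
Row 2 now contains 2; hence (2,1) = 3.
Completed grid: 1 3 2 4 / 3 2 4 1 / 2 4 1 3 / 4 1 3 2.

2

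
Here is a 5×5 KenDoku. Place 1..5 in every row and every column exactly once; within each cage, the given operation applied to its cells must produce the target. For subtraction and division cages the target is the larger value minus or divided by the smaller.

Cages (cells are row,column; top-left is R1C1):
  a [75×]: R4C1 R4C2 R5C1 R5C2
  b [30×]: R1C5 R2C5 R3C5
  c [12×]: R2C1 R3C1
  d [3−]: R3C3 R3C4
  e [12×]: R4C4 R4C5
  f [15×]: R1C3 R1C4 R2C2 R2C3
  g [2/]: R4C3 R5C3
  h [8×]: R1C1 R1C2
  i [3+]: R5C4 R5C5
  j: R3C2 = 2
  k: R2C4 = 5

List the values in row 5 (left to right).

Cage k is given, which forces R2C4 = 5.
Cage j is a single given cell, so R3C2 = 2.
The two cells of cage h must have product 8, so R1C1 = 2.
2 is placed in column 2, which forces R1C2 = 4.
The 4 cells of cage f must have product 15, so R1C3 = 5.
Cage f needs product 15, leaving R1C4 = 1.
Row 1 already has 5, so R1C5 = 3.
3 is placed in column 5, which forces R2C5 = 2.
Column 4 now contains 1; hence R3C4 = 4.
3 is placed in column 5, leaving R3C5 = 5.
Column 4 now contains 4, which forces R4C4 = 3.
3 is placed in column 5, which forces R4C5 = 4.
Column 4 now contains 1, so R5C4 = 2.
2 is placed in column 5; hence R5C5 = 1.
Cage c's pair has product 12, which forces R2C1 = 4.
Row 3 now contains 4, so R3C1 = 3.
Row 3 now contains 4, leaving R3C3 = 1.
The two cells of cage g must have quotient 2, which forces R4C3 = 2.
Column 1 already has 3; hence R5C1 = 5.
Row 5 already has 5, leaving R5C2 = 3.
1 is placed in row 5, leaving R5C3 = 4.
Column 2 now contains 3, so R2C2 = 1.
Column 3 now contains 1, so R2C3 = 3.
Column 1 already has 5, which forces R4C1 = 1.
Cage a has product 75, leaving R4C2 = 5.
Filled in: 2 4 5 1 3 / 4 1 3 5 2 / 3 2 1 4 5 / 1 5 2 3 4 / 5 3 4 2 1.

5 3 4 2 1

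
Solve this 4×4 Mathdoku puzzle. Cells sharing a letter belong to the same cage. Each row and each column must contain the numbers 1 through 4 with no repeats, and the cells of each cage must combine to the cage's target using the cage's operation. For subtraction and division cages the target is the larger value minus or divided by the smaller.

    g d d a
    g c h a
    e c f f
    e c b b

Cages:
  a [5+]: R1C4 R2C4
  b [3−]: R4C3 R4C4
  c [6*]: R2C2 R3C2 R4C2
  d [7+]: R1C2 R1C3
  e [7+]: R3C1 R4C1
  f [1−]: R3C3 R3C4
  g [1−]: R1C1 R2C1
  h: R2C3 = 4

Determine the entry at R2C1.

Cage h is given, which forces R2C3 = 4.
Column 3 already has 4, so R4C3 = 1.
1 is placed in row 4, which forces R4C4 = 4.
Cage d needs two cells with sum 7, which forces R1C2 = 4.
Column 3 already has 4, which forces R1C3 = 3.
Row 1 now contains 3; hence R1C4 = 2.
Column 4 now contains 2; hence R2C4 = 3.
Cage e needs two cells with sum 7, leaving R3C1 = 4.
Column 3 already has 3, so R3C3 = 2.
Column 4 already has 3, leaving R3C4 = 1.
4 is placed in row 4, which forces R4C1 = 3.
Row 4 already has 3, so R4C2 = 2.
Row 1 already has 2, which forces R1C1 = 1.
Cage g needs two cells with difference 1; hence R2C1 = 2.
Column 2 already has 2, so R2C2 = 1.
Row 3 already has 1, which forces R3C2 = 3.
Filled in: 1 4 3 2 / 2 1 4 3 / 4 3 2 1 / 3 2 1 4.

2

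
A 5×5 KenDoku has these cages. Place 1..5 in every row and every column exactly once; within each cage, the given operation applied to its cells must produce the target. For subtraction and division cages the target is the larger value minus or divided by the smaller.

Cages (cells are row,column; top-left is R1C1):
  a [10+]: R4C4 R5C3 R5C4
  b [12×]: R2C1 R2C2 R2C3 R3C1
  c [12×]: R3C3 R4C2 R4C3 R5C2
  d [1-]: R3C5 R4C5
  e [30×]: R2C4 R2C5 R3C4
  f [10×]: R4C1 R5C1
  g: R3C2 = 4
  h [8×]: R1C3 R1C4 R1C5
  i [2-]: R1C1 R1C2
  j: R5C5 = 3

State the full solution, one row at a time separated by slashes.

3 5 4 2 1 / 4 3 1 5 2 / 1 4 2 3 5 / 5 2 3 1 4 / 2 1 5 4 3

G is a freebie, which forces R3C2 = 4.
J is a freebie; hence R5C5 = 3.
In column 2, 5 can only go at R1C2, so R1C2 = 5.
The two cells of cage i must have difference 2, so R1C1 = 3.
Row 2 needs a 4, and only R2C1 is open for it.
Cage b has product 12, leaving R3C1 = 1.
The only place for 5 in column 3 is R5C3.
Cage f's pair has product 10, leaving R4C1 = 5.
5 is placed in row 5, leaving R5C1 = 2.
Row 5 already has 2, so R5C2 = 1.
Row 5 now contains 1; hence R5C4 = 4.
Column 2 now contains 1; hence R2C2 = 3.
The 4 cells of cage b must have product 12, which forces R2C3 = 1.
The 4 cells of cage c must have product 12; hence R3C3 = 2.
Row 3 now contains 2, leaving R3C5 = 5.
Cage c needs product 12, so R4C2 = 2.
Cage c needs product 12, so R4C3 = 3.
Cage a needs sum 10, which forces R4C4 = 1.
Row 4 already has 1, so R4C5 = 4.
Column 3 now contains 2, which forces R1C3 = 4.
1 is placed in column 4; hence R1C4 = 2.
Cage h needs product 8, leaving R1C5 = 1.
Cage e has product 30, leaving R2C4 = 5.
Column 5 already has 5, which forces R2C5 = 2.
5 is placed in row 3, which forces R3C4 = 3.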